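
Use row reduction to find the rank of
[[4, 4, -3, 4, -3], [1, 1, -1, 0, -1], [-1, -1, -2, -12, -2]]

ρ1 := 1/4·ρ1
  [  1   1  -3/4    1  -3/4 ]
  [  1   1    -1    0    -1 ]
  [ -1  -1    -2  -12    -2 ]
ρ2 := ρ2 − ρ1
  [  1   1  -3/4    1  -3/4 ]
  [  0   0  -1/4   -1  -1/4 ]
  [ -1  -1    -2  -12    -2 ]
ρ3 := ρ3 + ρ1
  [ 1  1   -3/4    1   -3/4 ]
  [ 0  0   -1/4   -1   -1/4 ]
  [ 0  0  -11/4  -11  -11/4 ]
ρ2 := -4·ρ2
  [ 1  1   -3/4    1   -3/4 ]
  [ 0  0      1    4      1 ]
  [ 0  0  -11/4  -11  -11/4 ]
ρ3 := ρ3 + 11/4·ρ2
  [ 1  1  -3/4  1  -3/4 ]
  [ 0  0     1  4     1 ]
  [ 0  0     0  0     0 ]
ρ1 := ρ1 + 3/4·ρ2
  [ 1  1  0  4  0 ]
  [ 0  0  1  4  1 ]
  [ 0  0  0  0  0 ]
The reduced form has 2 nonzero rows.

rank = 2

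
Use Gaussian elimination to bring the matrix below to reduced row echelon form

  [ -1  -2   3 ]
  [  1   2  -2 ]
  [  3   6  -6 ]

[[1, 2, 0], [0, 0, 1], [0, 0, 0]]

r1 -> -1·r1
r2 -> r2 − r1
r3 -> r3 − 3·r1
r3 -> r3 − 3·r2
r1 -> r1 + 3·r2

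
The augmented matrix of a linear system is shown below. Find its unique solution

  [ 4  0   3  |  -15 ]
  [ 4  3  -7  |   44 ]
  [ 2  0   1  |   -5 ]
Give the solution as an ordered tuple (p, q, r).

R1 → 1/4·R1
  [ 1  0  3/4  |  -15/4 ]
  [ 4  3   -7  |     44 ]
  [ 2  0    1  |     -5 ]
R2 → R2 − 4·R1
  [ 1  0  3/4  |  -15/4 ]
  [ 0  3  -10  |     59 ]
  [ 2  0    1  |     -5 ]
R3 → R3 − 2·R1
  [ 1  0   3/4  |  -15/4 ]
  [ 0  3   -10  |     59 ]
  [ 0  0  -1/2  |    5/2 ]
R2 → 1/3·R2
  [ 1  0    3/4  |  -15/4 ]
  [ 0  1  -10/3  |   59/3 ]
  [ 0  0   -1/2  |    5/2 ]
R3 → -2·R3
  [ 1  0    3/4  |  -15/4 ]
  [ 0  1  -10/3  |   59/3 ]
  [ 0  0      1  |     -5 ]
R2 → R2 + 10/3·R3
  [ 1  0  3/4  |  -15/4 ]
  [ 0  1    0  |      3 ]
  [ 0  0    1  |     -5 ]
R1 → R1 − 3/4·R3
  [ 1  0  0  |   0 ]
  [ 0  1  0  |   3 ]
  [ 0  0  1  |  -5 ]
Reading off the last column: p = 0, q = 3, r = -5.

(0, 3, -5)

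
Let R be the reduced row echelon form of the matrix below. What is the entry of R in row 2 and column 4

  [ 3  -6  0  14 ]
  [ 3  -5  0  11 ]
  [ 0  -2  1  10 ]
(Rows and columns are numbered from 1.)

-3

Multiply r1 by 1/3.
  [ 1  -2  0  14/3 ]
  [ 3  -5  0    11 ]
  [ 0  -2  1    10 ]
Subtract 3 times r1 from r2.
  [ 1  -2  0  14/3 ]
  [ 0   1  0    -3 ]
  [ 0  -2  1    10 ]
Add 2 times r2 to r3.
  [ 1  -2  0  14/3 ]
  [ 0   1  0    -3 ]
  [ 0   0  1     4 ]
Add 2 times r2 to r1.
  [ 1  0  0  -4/3 ]
  [ 0  1  0    -3 ]
  [ 0  0  1     4 ]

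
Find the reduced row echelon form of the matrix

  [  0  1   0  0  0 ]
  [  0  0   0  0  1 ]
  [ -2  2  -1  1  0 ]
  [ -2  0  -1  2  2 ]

ρ1 <=> ρ3
  [ -2  2  -1  1  0 ]
  [  0  0   0  0  1 ]
  [  0  1   0  0  0 ]
  [ -2  0  -1  2  2 ]
ρ1 → -1/2·ρ1
  [  1  -1  1/2  -1/2  0 ]
  [  0   0    0     0  1 ]
  [  0   1    0     0  0 ]
  [ -2   0   -1     2  2 ]
ρ4 → ρ4 + 2·ρ1
  [ 1  -1  1/2  -1/2  0 ]
  [ 0   0    0     0  1 ]
  [ 0   1    0     0  0 ]
  [ 0  -2    0     1  2 ]
ρ2 <=> ρ3
  [ 1  -1  1/2  -1/2  0 ]
  [ 0   1    0     0  0 ]
  [ 0   0    0     0  1 ]
  [ 0  -2    0     1  2 ]
ρ4 → ρ4 + 2·ρ2
  [ 1  -1  1/2  -1/2  0 ]
  [ 0   1    0     0  0 ]
  [ 0   0    0     0  1 ]
  [ 0   0    0     1  2 ]
ρ3 <=> ρ4
  [ 1  -1  1/2  -1/2  0 ]
  [ 0   1    0     0  0 ]
  [ 0   0    0     1  2 ]
  [ 0   0    0     0  1 ]
ρ3 → ρ3 − 2·ρ4
  [ 1  -1  1/2  -1/2  0 ]
  [ 0   1    0     0  0 ]
  [ 0   0    0     1  0 ]
  [ 0   0    0     0  1 ]
ρ1 → ρ1 + 1/2·ρ3
  [ 1  -1  1/2  0  0 ]
  [ 0   1    0  0  0 ]
  [ 0   0    0  1  0 ]
  [ 0   0    0  0  1 ]
ρ1 → ρ1 + ρ2
  [ 1  0  1/2  0  0 ]
  [ 0  1    0  0  0 ]
  [ 0  0    0  1  0 ]
  [ 0  0    0  0  1 ]

[[1, 0, 1/2, 0, 0], [0, 1, 0, 0, 0], [0, 0, 0, 1, 0], [0, 0, 0, 0, 1]]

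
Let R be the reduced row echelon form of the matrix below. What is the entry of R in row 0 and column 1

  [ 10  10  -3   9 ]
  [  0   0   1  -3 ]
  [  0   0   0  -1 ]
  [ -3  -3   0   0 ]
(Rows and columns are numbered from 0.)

Multiply R1 by 1/10.
  [  1   1  -3/10  9/10 ]
  [  0   0      1    -3 ]
  [  0   0      0    -1 ]
  [ -3  -3      0     0 ]
Add 3 times R1 to R4.
  [ 1  1  -3/10   9/10 ]
  [ 0  0      1     -3 ]
  [ 0  0      0     -1 ]
  [ 0  0  -9/10  27/10 ]
Add 9/10 times R2 to R4.
  [ 1  1  -3/10  9/10 ]
  [ 0  0      1    -3 ]
  [ 0  0      0    -1 ]
  [ 0  0      0     0 ]
Multiply R3 by -1.
  [ 1  1  -3/10  9/10 ]
  [ 0  0      1    -3 ]
  [ 0  0      0     1 ]
  [ 0  0      0     0 ]
Add 3 times R3 to R2.
  [ 1  1  -3/10  9/10 ]
  [ 0  0      1     0 ]
  [ 0  0      0     1 ]
  [ 0  0      0     0 ]
Subtract 9/10 times R3 from R1.
  [ 1  1  -3/10  0 ]
  [ 0  0      1  0 ]
  [ 0  0      0  1 ]
  [ 0  0      0  0 ]
Add 3/10 times R2 to R1.
  [ 1  1  0  0 ]
  [ 0  0  1  0 ]
  [ 0  0  0  1 ]
  [ 0  0  0  0 ]

1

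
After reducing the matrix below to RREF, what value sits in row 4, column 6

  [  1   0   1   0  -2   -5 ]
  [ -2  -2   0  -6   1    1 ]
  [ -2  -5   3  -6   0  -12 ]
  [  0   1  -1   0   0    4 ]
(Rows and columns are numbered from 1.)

1

r2 ← r2 + 2·r1
  [  1   0   1   0  -2   -5 ]
  [  0  -2   2  -6  -3   -9 ]
  [ -2  -5   3  -6   0  -12 ]
  [  0   1  -1   0   0    4 ]
r3 ← r3 + 2·r1
  [ 1   0   1   0  -2   -5 ]
  [ 0  -2   2  -6  -3   -9 ]
  [ 0  -5   5  -6  -4  -22 ]
  [ 0   1  -1   0   0    4 ]
r2 ← -1/2·r2
  [ 1   0   1   0   -2   -5 ]
  [ 0   1  -1   3  3/2  9/2 ]
  [ 0  -5   5  -6   -4  -22 ]
  [ 0   1  -1   0    0    4 ]
r3 ← r3 + 5·r2
  [ 1  0   1  0   -2   -5 ]
  [ 0  1  -1  3  3/2  9/2 ]
  [ 0  0   0  9  7/2  1/2 ]
  [ 0  1  -1  0    0    4 ]
r4 ← r4 − r2
  [ 1  0   1   0    -2    -5 ]
  [ 0  1  -1   3   3/2   9/2 ]
  [ 0  0   0   9   7/2   1/2 ]
  [ 0  0   0  -3  -3/2  -1/2 ]
r3 ← 1/9·r3
  [ 1  0   1   0    -2    -5 ]
  [ 0  1  -1   3   3/2   9/2 ]
  [ 0  0   0   1  7/18  1/18 ]
  [ 0  0   0  -3  -3/2  -1/2 ]
r4 ← r4 + 3·r3
  [ 1  0   1  0    -2    -5 ]
  [ 0  1  -1  3   3/2   9/2 ]
  [ 0  0   0  1  7/18  1/18 ]
  [ 0  0   0  0  -1/3  -1/3 ]
r4 ← -3·r4
  [ 1  0   1  0    -2    -5 ]
  [ 0  1  -1  3   3/2   9/2 ]
  [ 0  0   0  1  7/18  1/18 ]
  [ 0  0   0  0     1     1 ]
r3 ← r3 − 7/18·r4
  [ 1  0   1  0   -2    -5 ]
  [ 0  1  -1  3  3/2   9/2 ]
  [ 0  0   0  1    0  -1/3 ]
  [ 0  0   0  0    1     1 ]
r2 ← r2 − 3/2·r4
  [ 1  0   1  0  -2    -5 ]
  [ 0  1  -1  3   0     3 ]
  [ 0  0   0  1   0  -1/3 ]
  [ 0  0   0  0   1     1 ]
r1 ← r1 + 2·r4
  [ 1  0   1  0  0    -3 ]
  [ 0  1  -1  3  0     3 ]
  [ 0  0   0  1  0  -1/3 ]
  [ 0  0   0  0  1     1 ]
r2 ← r2 − 3·r3
  [ 1  0   1  0  0    -3 ]
  [ 0  1  -1  0  0     4 ]
  [ 0  0   0  1  0  -1/3 ]
  [ 0  0   0  0  1     1 ]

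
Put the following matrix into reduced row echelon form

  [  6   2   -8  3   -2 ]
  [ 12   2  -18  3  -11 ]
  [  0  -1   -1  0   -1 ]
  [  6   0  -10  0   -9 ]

R1 ← 1/6·R1
  [  1  1/3  -4/3  1/2  -1/3 ]
  [ 12    2   -18    3   -11 ]
  [  0   -1    -1    0    -1 ]
  [  6    0   -10    0    -9 ]
R2 ← R2 − 12·R1
  [ 1  1/3  -4/3  1/2  -1/3 ]
  [ 0   -2    -2   -3    -7 ]
  [ 0   -1    -1    0    -1 ]
  [ 6    0   -10    0    -9 ]
R4 ← R4 − 6·R1
  [ 1  1/3  -4/3  1/2  -1/3 ]
  [ 0   -2    -2   -3    -7 ]
  [ 0   -1    -1    0    -1 ]
  [ 0   -2    -2   -3    -7 ]
R2 ← -1/2·R2
  [ 1  1/3  -4/3  1/2  -1/3 ]
  [ 0    1     1  3/2   7/2 ]
  [ 0   -1    -1    0    -1 ]
  [ 0   -2    -2   -3    -7 ]
R3 ← R3 + R2
  [ 1  1/3  -4/3  1/2  -1/3 ]
  [ 0    1     1  3/2   7/2 ]
  [ 0    0     0  3/2   5/2 ]
  [ 0   -2    -2   -3    -7 ]
R4 ← R4 + 2·R2
  [ 1  1/3  -4/3  1/2  -1/3 ]
  [ 0    1     1  3/2   7/2 ]
  [ 0    0     0  3/2   5/2 ]
  [ 0    0     0    0     0 ]
R3 ← 2/3·R3
  [ 1  1/3  -4/3  1/2  -1/3 ]
  [ 0    1     1  3/2   7/2 ]
  [ 0    0     0    1   5/3 ]
  [ 0    0     0    0     0 ]
R2 ← R2 − 3/2·R3
  [ 1  1/3  -4/3  1/2  -1/3 ]
  [ 0    1     1    0     1 ]
  [ 0    0     0    1   5/3 ]
  [ 0    0     0    0     0 ]
R1 ← R1 − 1/2·R3
  [ 1  1/3  -4/3  0  -7/6 ]
  [ 0    1     1  0     1 ]
  [ 0    0     0  1   5/3 ]
  [ 0    0     0  0     0 ]
R1 ← R1 − 1/3·R2
  [ 1  0  -5/3  0  -3/2 ]
  [ 0  1     1  0     1 ]
  [ 0  0     0  1   5/3 ]
  [ 0  0     0  0     0 ]

[[1, 0, -5/3, 0, -3/2], [0, 1, 1, 0, 1], [0, 0, 0, 1, 5/3], [0, 0, 0, 0, 0]]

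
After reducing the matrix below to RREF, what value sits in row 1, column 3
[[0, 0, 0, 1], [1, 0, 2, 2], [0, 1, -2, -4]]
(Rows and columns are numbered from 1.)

2

Swap ρ1 and ρ2.
Swap ρ2 and ρ3.
Add 4 times ρ3 to ρ2.
Subtract 2 times ρ3 from ρ1.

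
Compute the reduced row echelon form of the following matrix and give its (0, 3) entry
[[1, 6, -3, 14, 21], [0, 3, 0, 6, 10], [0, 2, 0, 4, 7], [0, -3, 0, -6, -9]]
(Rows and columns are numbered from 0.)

r2 → 1/3·r2
  [ 1   6  -3  14    21 ]
  [ 0   1   0   2  10/3 ]
  [ 0   2   0   4     7 ]
  [ 0  -3   0  -6    -9 ]
r3 → r3 − 2·r2
  [ 1   6  -3  14    21 ]
  [ 0   1   0   2  10/3 ]
  [ 0   0   0   0   1/3 ]
  [ 0  -3   0  -6    -9 ]
r4 → r4 + 3·r2
  [ 1  6  -3  14    21 ]
  [ 0  1   0   2  10/3 ]
  [ 0  0   0   0   1/3 ]
  [ 0  0   0   0     1 ]
r3 → 3·r3
  [ 1  6  -3  14    21 ]
  [ 0  1   0   2  10/3 ]
  [ 0  0   0   0     1 ]
  [ 0  0   0   0     1 ]
r4 → r4 − r3
  [ 1  6  -3  14    21 ]
  [ 0  1   0   2  10/3 ]
  [ 0  0   0   0     1 ]
  [ 0  0   0   0     0 ]
r2 → r2 − 10/3·r3
  [ 1  6  -3  14  21 ]
  [ 0  1   0   2   0 ]
  [ 0  0   0   0   1 ]
  [ 0  0   0   0   0 ]
r1 → r1 − 21·r3
  [ 1  6  -3  14  0 ]
  [ 0  1   0   2  0 ]
  [ 0  0   0   0  1 ]
  [ 0  0   0   0  0 ]
r1 → r1 − 6·r2
  [ 1  0  -3  2  0 ]
  [ 0  1   0  2  0 ]
  [ 0  0   0  0  1 ]
  [ 0  0   0  0  0 ]

2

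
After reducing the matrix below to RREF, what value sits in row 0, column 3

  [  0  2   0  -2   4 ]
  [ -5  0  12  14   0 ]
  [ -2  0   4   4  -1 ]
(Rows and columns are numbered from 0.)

ρ1 <=> ρ2
  [ -5  0  12  14   0 ]
  [  0  2   0  -2   4 ]
  [ -2  0   4   4  -1 ]
ρ1 := -1/5·ρ1
  [  1  0  -12/5  -14/5   0 ]
  [  0  2      0     -2   4 ]
  [ -2  0      4      4  -1 ]
ρ3 := ρ3 + 2·ρ1
  [ 1  0  -12/5  -14/5   0 ]
  [ 0  2      0     -2   4 ]
  [ 0  0   -4/5   -8/5  -1 ]
ρ2 := 1/2·ρ2
  [ 1  0  -12/5  -14/5   0 ]
  [ 0  1      0     -1   2 ]
  [ 0  0   -4/5   -8/5  -1 ]
ρ3 := -5/4·ρ3
  [ 1  0  -12/5  -14/5    0 ]
  [ 0  1      0     -1    2 ]
  [ 0  0      1      2  5/4 ]
ρ1 := ρ1 + 12/5·ρ3
  [ 1  0  0   2    3 ]
  [ 0  1  0  -1    2 ]
  [ 0  0  1   2  5/4 ]

2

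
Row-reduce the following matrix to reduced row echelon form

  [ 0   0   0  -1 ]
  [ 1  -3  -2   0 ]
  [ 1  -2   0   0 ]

R1 <=> R2
  [ 1  -3  -2   0 ]
  [ 0   0   0  -1 ]
  [ 1  -2   0   0 ]
R3 ← R3 − R1
  [ 1  -3  -2   0 ]
  [ 0   0   0  -1 ]
  [ 0   1   2   0 ]
R2 <=> R3
  [ 1  -3  -2   0 ]
  [ 0   1   2   0 ]
  [ 0   0   0  -1 ]
R3 ← -1·R3
  [ 1  -3  -2  0 ]
  [ 0   1   2  0 ]
  [ 0   0   0  1 ]
R1 ← R1 + 3·R2
  [ 1  0  4  0 ]
  [ 0  1  2  0 ]
  [ 0  0  0  1 ]

[[1, 0, 4, 0], [0, 1, 2, 0], [0, 0, 0, 1]]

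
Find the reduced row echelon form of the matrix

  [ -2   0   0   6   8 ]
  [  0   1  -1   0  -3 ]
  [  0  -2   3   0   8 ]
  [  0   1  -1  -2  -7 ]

Multiply r1 by -1/2.
  [ 1   0   0  -3  -4 ]
  [ 0   1  -1   0  -3 ]
  [ 0  -2   3   0   8 ]
  [ 0   1  -1  -2  -7 ]
Add 2 times r2 to r3.
  [ 1  0   0  -3  -4 ]
  [ 0  1  -1   0  -3 ]
  [ 0  0   1   0   2 ]
  [ 0  1  -1  -2  -7 ]
Subtract r2 from r4.
  [ 1  0   0  -3  -4 ]
  [ 0  1  -1   0  -3 ]
  [ 0  0   1   0   2 ]
  [ 0  0   0  -2  -4 ]
Multiply r4 by -1/2.
  [ 1  0   0  -3  -4 ]
  [ 0  1  -1   0  -3 ]
  [ 0  0   1   0   2 ]
  [ 0  0   0   1   2 ]
Add 3 times r4 to r1.
  [ 1  0   0  0   2 ]
  [ 0  1  -1  0  -3 ]
  [ 0  0   1  0   2 ]
  [ 0  0   0  1   2 ]
Add r3 to r2.
  [ 1  0  0  0   2 ]
  [ 0  1  0  0  -1 ]
  [ 0  0  1  0   2 ]
  [ 0  0  0  1   2 ]

[[1, 0, 0, 0, 2], [0, 1, 0, 0, -1], [0, 0, 1, 0, 2], [0, 0, 0, 1, 2]]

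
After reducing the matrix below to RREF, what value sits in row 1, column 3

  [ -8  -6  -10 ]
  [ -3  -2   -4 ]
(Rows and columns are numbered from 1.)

2

R1 ← -1/8·R1
  [  1  3/4  5/4 ]
  [ -3   -2   -4 ]
R2 ← R2 + 3·R1
  [ 1  3/4   5/4 ]
  [ 0  1/4  -1/4 ]
R2 ← 4·R2
  [ 1  3/4  5/4 ]
  [ 0    1   -1 ]
R1 ← R1 − 3/4·R2
  [ 1  0   2 ]
  [ 0  1  -1 ]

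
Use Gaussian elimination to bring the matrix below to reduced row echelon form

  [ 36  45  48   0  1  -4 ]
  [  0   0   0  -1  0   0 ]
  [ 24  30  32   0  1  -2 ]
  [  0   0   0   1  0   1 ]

[[1, 5/4, 4/3, 0, 0, 0], [0, 0, 0, 1, 0, 0], [0, 0, 0, 0, 1, 0], [0, 0, 0, 0, 0, 1]]

R1 ← 1/36·R1
R3 ← R3 − 24·R1
R2 ← -1·R2
R4 ← R4 − R2
R3 ← 3·R3
R3 ← R3 − 2·R4
R1 ← R1 + 1/9·R4
R1 ← R1 − 1/36·R3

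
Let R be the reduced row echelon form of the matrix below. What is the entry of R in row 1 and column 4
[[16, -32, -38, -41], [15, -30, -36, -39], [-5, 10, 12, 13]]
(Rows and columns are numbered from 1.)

1

R1 ← 1/16·R1
  [  1   -2  -19/8  -41/16 ]
  [ 15  -30    -36     -39 ]
  [ -5   10     12      13 ]
R2 ← R2 − 15·R1
  [  1  -2  -19/8  -41/16 ]
  [  0   0   -3/8   -9/16 ]
  [ -5  10     12      13 ]
R3 ← R3 + 5·R1
  [ 1  -2  -19/8  -41/16 ]
  [ 0   0   -3/8   -9/16 ]
  [ 0   0    1/8    3/16 ]
R2 ← -8/3·R2
  [ 1  -2  -19/8  -41/16 ]
  [ 0   0      1     3/2 ]
  [ 0   0    1/8    3/16 ]
R3 ← R3 − 1/8·R2
  [ 1  -2  -19/8  -41/16 ]
  [ 0   0      1     3/2 ]
  [ 0   0      0       0 ]
R1 ← R1 + 19/8·R2
  [ 1  -2  0    1 ]
  [ 0   0  1  3/2 ]
  [ 0   0  0    0 ]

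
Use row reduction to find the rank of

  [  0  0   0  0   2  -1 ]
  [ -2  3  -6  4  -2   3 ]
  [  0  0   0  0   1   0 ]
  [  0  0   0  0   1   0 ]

rank = 3

Swap ρ1 and ρ2.
  [ -2  3  -6  4  -2   3 ]
  [  0  0   0  0   2  -1 ]
  [  0  0   0  0   1   0 ]
  [  0  0   0  0   1   0 ]
Multiply ρ1 by -1/2.
  [ 1  -3/2  3  -2  1  -3/2 ]
  [ 0     0  0   0  2    -1 ]
  [ 0     0  0   0  1     0 ]
  [ 0     0  0   0  1     0 ]
Multiply ρ2 by 1/2.
  [ 1  -3/2  3  -2  1  -3/2 ]
  [ 0     0  0   0  1  -1/2 ]
  [ 0     0  0   0  1     0 ]
  [ 0     0  0   0  1     0 ]
Subtract ρ2 from ρ3.
  [ 1  -3/2  3  -2  1  -3/2 ]
  [ 0     0  0   0  1  -1/2 ]
  [ 0     0  0   0  0   1/2 ]
  [ 0     0  0   0  1     0 ]
Subtract ρ2 from ρ4.
  [ 1  -3/2  3  -2  1  -3/2 ]
  [ 0     0  0   0  1  -1/2 ]
  [ 0     0  0   0  0   1/2 ]
  [ 0     0  0   0  0   1/2 ]
Multiply ρ3 by 2.
  [ 1  -3/2  3  -2  1  -3/2 ]
  [ 0     0  0   0  1  -1/2 ]
  [ 0     0  0   0  0     1 ]
  [ 0     0  0   0  0   1/2 ]
Subtract 1/2 times ρ3 from ρ4.
  [ 1  -3/2  3  -2  1  -3/2 ]
  [ 0     0  0   0  1  -1/2 ]
  [ 0     0  0   0  0     1 ]
  [ 0     0  0   0  0     0 ]
Add 1/2 times ρ3 to ρ2.
  [ 1  -3/2  3  -2  1  -3/2 ]
  [ 0     0  0   0  1     0 ]
  [ 0     0  0   0  0     1 ]
  [ 0     0  0   0  0     0 ]
Add 3/2 times ρ3 to ρ1.
  [ 1  -3/2  3  -2  1  0 ]
  [ 0     0  0   0  1  0 ]
  [ 0     0  0   0  0  1 ]
  [ 0     0  0   0  0  0 ]
Subtract ρ2 from ρ1.
  [ 1  -3/2  3  -2  0  0 ]
  [ 0     0  0   0  1  0 ]
  [ 0     0  0   0  0  1 ]
  [ 0     0  0   0  0  0 ]
The reduced form has 3 nonzero rows.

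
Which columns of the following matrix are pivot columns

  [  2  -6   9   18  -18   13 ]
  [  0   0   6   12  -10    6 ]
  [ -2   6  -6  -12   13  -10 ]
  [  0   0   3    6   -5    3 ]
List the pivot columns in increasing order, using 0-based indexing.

0, 2

ρ1 ← 1/2·ρ1
  [  1  -3  9/2    9   -9  13/2 ]
  [  0   0    6   12  -10     6 ]
  [ -2   6   -6  -12   13   -10 ]
  [  0   0    3    6   -5     3 ]
ρ3 ← ρ3 + 2·ρ1
  [ 1  -3  9/2   9   -9  13/2 ]
  [ 0   0    6  12  -10     6 ]
  [ 0   0    3   6   -5     3 ]
  [ 0   0    3   6   -5     3 ]
ρ2 ← 1/6·ρ2
  [ 1  -3  9/2  9    -9  13/2 ]
  [ 0   0    1  2  -5/3     1 ]
  [ 0   0    3  6    -5     3 ]
  [ 0   0    3  6    -5     3 ]
ρ3 ← ρ3 − 3·ρ2
  [ 1  -3  9/2  9    -9  13/2 ]
  [ 0   0    1  2  -5/3     1 ]
  [ 0   0    0  0     0     0 ]
  [ 0   0    3  6    -5     3 ]
ρ4 ← ρ4 − 3·ρ2
  [ 1  -3  9/2  9    -9  13/2 ]
  [ 0   0    1  2  -5/3     1 ]
  [ 0   0    0  0     0     0 ]
  [ 0   0    0  0     0     0 ]
ρ1 ← ρ1 − 9/2·ρ2
  [ 1  -3  0  0  -3/2  2 ]
  [ 0   0  1  2  -5/3  1 ]
  [ 0   0  0  0     0  0 ]
  [ 0   0  0  0     0  0 ]
Pivot columns are the columns containing a leading 1.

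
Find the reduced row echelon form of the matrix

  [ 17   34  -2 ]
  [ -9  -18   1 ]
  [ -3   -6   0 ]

[[1, 2, 0], [0, 0, 1], [0, 0, 0]]

r1 -> 1/17·r1
  [  1    2  -2/17 ]
  [ -9  -18      1 ]
  [ -3   -6      0 ]
r2 -> r2 + 9·r1
  [  1   2  -2/17 ]
  [  0   0  -1/17 ]
  [ -3  -6      0 ]
r3 -> r3 + 3·r1
  [ 1  2  -2/17 ]
  [ 0  0  -1/17 ]
  [ 0  0  -6/17 ]
r2 -> -17·r2
  [ 1  2  -2/17 ]
  [ 0  0      1 ]
  [ 0  0  -6/17 ]
r3 -> r3 + 6/17·r2
  [ 1  2  -2/17 ]
  [ 0  0      1 ]
  [ 0  0      0 ]
r1 -> r1 + 2/17·r2
  [ 1  2  0 ]
  [ 0  0  1 ]
  [ 0  0  0 ]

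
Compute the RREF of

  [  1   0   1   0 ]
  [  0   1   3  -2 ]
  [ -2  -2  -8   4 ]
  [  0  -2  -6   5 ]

[[1, 0, 1, 0], [0, 1, 3, 0], [0, 0, 0, 1], [0, 0, 0, 0]]

ρ3 -> ρ3 + 2·ρ1
ρ3 -> ρ3 + 2·ρ2
ρ4 -> ρ4 + 2·ρ2
ρ3 <=> ρ4
ρ2 -> ρ2 + 2·ρ3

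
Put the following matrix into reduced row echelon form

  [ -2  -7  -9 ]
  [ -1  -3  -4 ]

[[1, 0, 1], [0, 1, 1]]

R1 → -1/2·R1
  [  1  7/2  9/2 ]
  [ -1   -3   -4 ]
R2 → R2 + R1
  [ 1  7/2  9/2 ]
  [ 0  1/2  1/2 ]
R2 → 2·R2
  [ 1  7/2  9/2 ]
  [ 0    1    1 ]
R1 → R1 − 7/2·R2
  [ 1  0  1 ]
  [ 0  1  1 ]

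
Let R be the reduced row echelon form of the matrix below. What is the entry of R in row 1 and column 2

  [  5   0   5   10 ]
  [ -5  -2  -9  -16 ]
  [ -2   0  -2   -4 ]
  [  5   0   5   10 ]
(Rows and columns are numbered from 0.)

2

ρ1 := 1/5·ρ1
ρ2 := ρ2 + 5·ρ1
ρ3 := ρ3 + 2·ρ1
ρ4 := ρ4 − 5·ρ1
ρ2 := -1/2·ρ2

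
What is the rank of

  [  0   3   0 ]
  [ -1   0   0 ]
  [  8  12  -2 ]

ρ1 <-> ρ2
  [ -1   0   0 ]
  [  0   3   0 ]
  [  8  12  -2 ]
ρ1 ← -1·ρ1
  [ 1   0   0 ]
  [ 0   3   0 ]
  [ 8  12  -2 ]
ρ3 ← ρ3 − 8·ρ1
  [ 1   0   0 ]
  [ 0   3   0 ]
  [ 0  12  -2 ]
ρ2 ← 1/3·ρ2
  [ 1   0   0 ]
  [ 0   1   0 ]
  [ 0  12  -2 ]
ρ3 ← ρ3 − 12·ρ2
  [ 1  0   0 ]
  [ 0  1   0 ]
  [ 0  0  -2 ]
ρ3 ← -1/2·ρ3
  [ 1  0  0 ]
  [ 0  1  0 ]
  [ 0  0  1 ]
The reduced form has 3 nonzero rows.

rank = 3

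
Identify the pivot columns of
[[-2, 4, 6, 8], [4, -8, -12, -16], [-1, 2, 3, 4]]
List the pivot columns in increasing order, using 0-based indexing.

0

R1 ← -1/2·R1
  [  1  -2   -3   -4 ]
  [  4  -8  -12  -16 ]
  [ -1   2    3    4 ]
R2 ← R2 − 4·R1
  [  1  -2  -3  -4 ]
  [  0   0   0   0 ]
  [ -1   2   3   4 ]
R3 ← R3 + R1
  [ 1  -2  -3  -4 ]
  [ 0   0   0   0 ]
  [ 0   0   0   0 ]
Pivot columns are the columns containing a leading 1.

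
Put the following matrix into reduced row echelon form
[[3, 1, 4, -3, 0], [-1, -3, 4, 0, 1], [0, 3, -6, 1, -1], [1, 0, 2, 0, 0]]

[[1, 0, 2, 0, 0], [0, 1, -2, 0, 0], [0, 0, 0, 1, 0], [0, 0, 0, 0, 1]]

R1 → 1/3·R1
  [  1  1/3  4/3  -1   0 ]
  [ -1   -3    4   0   1 ]
  [  0    3   -6   1  -1 ]
  [  1    0    2   0   0 ]
R2 → R2 + R1
  [ 1   1/3   4/3  -1   0 ]
  [ 0  -8/3  16/3  -1   1 ]
  [ 0     3    -6   1  -1 ]
  [ 1     0     2   0   0 ]
R4 → R4 − R1
  [ 1   1/3   4/3  -1   0 ]
  [ 0  -8/3  16/3  -1   1 ]
  [ 0     3    -6   1  -1 ]
  [ 0  -1/3   2/3   1   0 ]
R2 → -3/8·R2
  [ 1   1/3  4/3   -1     0 ]
  [ 0     1   -2  3/8  -3/8 ]
  [ 0     3   -6    1    -1 ]
  [ 0  -1/3  2/3    1     0 ]
R3 → R3 − 3·R2
  [ 1   1/3  4/3    -1     0 ]
  [ 0     1   -2   3/8  -3/8 ]
  [ 0     0    0  -1/8   1/8 ]
  [ 0  -1/3  2/3     1     0 ]
R4 → R4 + 1/3·R2
  [ 1  1/3  4/3    -1     0 ]
  [ 0    1   -2   3/8  -3/8 ]
  [ 0    0    0  -1/8   1/8 ]
  [ 0    0    0   9/8  -1/8 ]
R3 → -8·R3
  [ 1  1/3  4/3   -1     0 ]
  [ 0    1   -2  3/8  -3/8 ]
  [ 0    0    0    1    -1 ]
  [ 0    0    0  9/8  -1/8 ]
R4 → R4 − 9/8·R3
  [ 1  1/3  4/3   -1     0 ]
  [ 0    1   -2  3/8  -3/8 ]
  [ 0    0    0    1    -1 ]
  [ 0    0    0    0     1 ]
R3 → R3 + R4
  [ 1  1/3  4/3   -1     0 ]
  [ 0    1   -2  3/8  -3/8 ]
  [ 0    0    0    1     0 ]
  [ 0    0    0    0     1 ]
R2 → R2 + 3/8·R4
  [ 1  1/3  4/3   -1  0 ]
  [ 0    1   -2  3/8  0 ]
  [ 0    0    0    1  0 ]
  [ 0    0    0    0  1 ]
R2 → R2 − 3/8·R3
  [ 1  1/3  4/3  -1  0 ]
  [ 0    1   -2   0  0 ]
  [ 0    0    0   1  0 ]
  [ 0    0    0   0  1 ]
R1 → R1 + R3
  [ 1  1/3  4/3  0  0 ]
  [ 0    1   -2  0  0 ]
  [ 0    0    0  1  0 ]
  [ 0    0    0  0  1 ]
R1 → R1 − 1/3·R2
  [ 1  0   2  0  0 ]
  [ 0  1  -2  0  0 ]
  [ 0  0   0  1  0 ]
  [ 0  0   0  0  1 ]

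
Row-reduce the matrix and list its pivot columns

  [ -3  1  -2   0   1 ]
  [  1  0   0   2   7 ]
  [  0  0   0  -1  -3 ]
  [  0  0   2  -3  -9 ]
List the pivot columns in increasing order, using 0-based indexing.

R1 ← -1/3·R1
  [ 1  -1/3  2/3   0  -1/3 ]
  [ 1     0    0   2     7 ]
  [ 0     0    0  -1    -3 ]
  [ 0     0    2  -3    -9 ]
R2 ← R2 − R1
  [ 1  -1/3   2/3   0  -1/3 ]
  [ 0   1/3  -2/3   2  22/3 ]
  [ 0     0     0  -1    -3 ]
  [ 0     0     2  -3    -9 ]
R2 ← 3·R2
  [ 1  -1/3  2/3   0  -1/3 ]
  [ 0     1   -2   6    22 ]
  [ 0     0    0  -1    -3 ]
  [ 0     0    2  -3    -9 ]
R3 ↔ R4
  [ 1  -1/3  2/3   0  -1/3 ]
  [ 0     1   -2   6    22 ]
  [ 0     0    2  -3    -9 ]
  [ 0     0    0  -1    -3 ]
R3 ← 1/2·R3
  [ 1  -1/3  2/3     0  -1/3 ]
  [ 0     1   -2     6    22 ]
  [ 0     0    1  -3/2  -9/2 ]
  [ 0     0    0    -1    -3 ]
R4 ← -1·R4
  [ 1  -1/3  2/3     0  -1/3 ]
  [ 0     1   -2     6    22 ]
  [ 0     0    1  -3/2  -9/2 ]
  [ 0     0    0     1     3 ]
R3 ← R3 + 3/2·R4
  [ 1  -1/3  2/3  0  -1/3 ]
  [ 0     1   -2  6    22 ]
  [ 0     0    1  0     0 ]
  [ 0     0    0  1     3 ]
R2 ← R2 − 6·R4
  [ 1  -1/3  2/3  0  -1/3 ]
  [ 0     1   -2  0     4 ]
  [ 0     0    1  0     0 ]
  [ 0     0    0  1     3 ]
R2 ← R2 + 2·R3
  [ 1  -1/3  2/3  0  -1/3 ]
  [ 0     1    0  0     4 ]
  [ 0     0    1  0     0 ]
  [ 0     0    0  1     3 ]
R1 ← R1 − 2/3·R3
  [ 1  -1/3  0  0  -1/3 ]
  [ 0     1  0  0     4 ]
  [ 0     0  1  0     0 ]
  [ 0     0  0  1     3 ]
R1 ← R1 + 1/3·R2
  [ 1  0  0  0  1 ]
  [ 0  1  0  0  4 ]
  [ 0  0  1  0  0 ]
  [ 0  0  0  1  3 ]
Pivot columns are the columns containing a leading 1.

0, 1, 2, 3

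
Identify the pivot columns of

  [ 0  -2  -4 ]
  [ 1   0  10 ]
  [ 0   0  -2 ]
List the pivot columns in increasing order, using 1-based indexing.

1, 2, 3

R1 ↔ R2
  [ 1   0  10 ]
  [ 0  -2  -4 ]
  [ 0   0  -2 ]
R2 → -1/2·R2
  [ 1  0  10 ]
  [ 0  1   2 ]
  [ 0  0  -2 ]
R3 → -1/2·R3
  [ 1  0  10 ]
  [ 0  1   2 ]
  [ 0  0   1 ]
R2 → R2 − 2·R3
  [ 1  0  10 ]
  [ 0  1   0 ]
  [ 0  0   1 ]
R1 → R1 − 10·R3
  [ 1  0  0 ]
  [ 0  1  0 ]
  [ 0  0  1 ]
Pivot columns are the columns containing a leading 1.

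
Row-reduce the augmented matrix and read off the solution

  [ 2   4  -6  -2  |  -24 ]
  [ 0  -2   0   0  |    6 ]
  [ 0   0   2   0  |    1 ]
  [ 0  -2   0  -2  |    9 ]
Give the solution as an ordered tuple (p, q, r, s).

(-6, -3, 1/2, -3/2)

Multiply r1 by 1/2.
Multiply r2 by -1/2.
Add 2 times r2 to r4.
Multiply r3 by 1/2.
Multiply r4 by -1/2.
Add r4 to r1.
Add 3 times r3 to r1.
Subtract 2 times r2 from r1.
Reading off the last column: p = -6, q = -3, r = 1/2, s = -3/2.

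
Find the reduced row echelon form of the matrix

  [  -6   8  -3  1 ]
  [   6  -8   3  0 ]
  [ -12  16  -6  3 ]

R1 → -1/6·R1
  [   1  -4/3  1/2  -1/6 ]
  [   6    -8    3     0 ]
  [ -12    16   -6     3 ]
R2 → R2 − 6·R1
  [   1  -4/3  1/2  -1/6 ]
  [   0     0    0     1 ]
  [ -12    16   -6     3 ]
R3 → R3 + 12·R1
  [ 1  -4/3  1/2  -1/6 ]
  [ 0     0    0     1 ]
  [ 0     0    0     1 ]
R3 → R3 − R2
  [ 1  -4/3  1/2  -1/6 ]
  [ 0     0    0     1 ]
  [ 0     0    0     0 ]
R1 → R1 + 1/6·R2
  [ 1  -4/3  1/2  0 ]
  [ 0     0    0  1 ]
  [ 0     0    0  0 ]

[[1, -4/3, 1/2, 0], [0, 0, 0, 1], [0, 0, 0, 0]]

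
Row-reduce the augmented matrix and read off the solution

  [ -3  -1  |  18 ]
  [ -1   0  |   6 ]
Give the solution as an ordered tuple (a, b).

ρ1 -> -1/3·ρ1
  [  1  1/3  |  -6 ]
  [ -1    0  |   6 ]
ρ2 -> ρ2 + ρ1
  [ 1  1/3  |  -6 ]
  [ 0  1/3  |   0 ]
ρ2 -> 3·ρ2
  [ 1  1/3  |  -6 ]
  [ 0    1  |   0 ]
ρ1 -> ρ1 − 1/3·ρ2
  [ 1  0  |  -6 ]
  [ 0  1  |   0 ]
Reading off the last column: a = -6, b = 0.

(-6, 0)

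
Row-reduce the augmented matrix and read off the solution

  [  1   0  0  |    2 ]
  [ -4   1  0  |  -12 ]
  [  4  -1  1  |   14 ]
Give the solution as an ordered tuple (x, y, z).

ρ2 ← ρ2 + 4·ρ1
  [ 1   0  0  |   2 ]
  [ 0   1  0  |  -4 ]
  [ 4  -1  1  |  14 ]
ρ3 ← ρ3 − 4·ρ1
  [ 1   0  0  |   2 ]
  [ 0   1  0  |  -4 ]
  [ 0  -1  1  |   6 ]
ρ3 ← ρ3 + ρ2
  [ 1  0  0  |   2 ]
  [ 0  1  0  |  -4 ]
  [ 0  0  1  |   2 ]
Reading off the last column: x = 2, y = -4, z = 2.

(2, -4, 2)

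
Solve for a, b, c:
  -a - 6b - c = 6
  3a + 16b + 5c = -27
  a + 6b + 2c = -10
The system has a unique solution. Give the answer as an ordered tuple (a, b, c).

(-5, 1/2, -4)

Form the augmented matrix and row-reduce:
  [ -1  -6  -1  |    6 ]
  [  3  16   5  |  -27 ]
  [  1   6   2  |  -10 ]
r1 := -1·r1
  [ 1   6  1  |   -6 ]
  [ 3  16  5  |  -27 ]
  [ 1   6  2  |  -10 ]
r2 := r2 − 3·r1
  [ 1   6  1  |   -6 ]
  [ 0  -2  2  |   -9 ]
  [ 1   6  2  |  -10 ]
r3 := r3 − r1
  [ 1   6  1  |  -6 ]
  [ 0  -2  2  |  -9 ]
  [ 0   0  1  |  -4 ]
r2 := -1/2·r2
  [ 1  6   1  |   -6 ]
  [ 0  1  -1  |  9/2 ]
  [ 0  0   1  |   -4 ]
r2 := r2 + r3
  [ 1  6  1  |   -6 ]
  [ 0  1  0  |  1/2 ]
  [ 0  0  1  |   -4 ]
r1 := r1 − r3
  [ 1  6  0  |   -2 ]
  [ 0  1  0  |  1/2 ]
  [ 0  0  1  |   -4 ]
r1 := r1 − 6·r2
  [ 1  0  0  |   -5 ]
  [ 0  1  0  |  1/2 ]
  [ 0  0  1  |   -4 ]
Reading off the last column: a = -5, b = 1/2, c = -4.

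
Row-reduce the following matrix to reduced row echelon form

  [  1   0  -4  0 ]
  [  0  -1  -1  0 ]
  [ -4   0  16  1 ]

[[1, 0, -4, 0], [0, 1, 1, 0], [0, 0, 0, 1]]

R3 -> R3 + 4·R1
  [ 1   0  -4  0 ]
  [ 0  -1  -1  0 ]
  [ 0   0   0  1 ]
R2 -> -1·R2
  [ 1  0  -4  0 ]
  [ 0  1   1  0 ]
  [ 0  0   0  1 ]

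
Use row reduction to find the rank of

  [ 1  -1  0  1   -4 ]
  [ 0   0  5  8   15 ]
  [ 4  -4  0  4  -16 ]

R3 ← R3 − 4·R1
  [ 1  -1  0  1  -4 ]
  [ 0   0  5  8  15 ]
  [ 0   0  0  0   0 ]
R2 ← 1/5·R2
  [ 1  -1  0    1  -4 ]
  [ 0   0  1  8/5   3 ]
  [ 0   0  0    0   0 ]
The reduced form has 2 nonzero rows.

rank = 2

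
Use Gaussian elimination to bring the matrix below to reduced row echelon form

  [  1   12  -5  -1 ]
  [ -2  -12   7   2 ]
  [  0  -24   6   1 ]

[[1, 0, -2, 0], [0, 1, -1/4, 0], [0, 0, 0, 1]]

ρ2 → ρ2 + 2·ρ1
  [ 1   12  -5  -1 ]
  [ 0   12  -3   0 ]
  [ 0  -24   6   1 ]
ρ2 → 1/12·ρ2
  [ 1   12    -5  -1 ]
  [ 0    1  -1/4   0 ]
  [ 0  -24     6   1 ]
ρ3 → ρ3 + 24·ρ2
  [ 1  12    -5  -1 ]
  [ 0   1  -1/4   0 ]
  [ 0   0     0   1 ]
ρ1 → ρ1 + ρ3
  [ 1  12    -5  0 ]
  [ 0   1  -1/4  0 ]
  [ 0   0     0  1 ]
ρ1 → ρ1 − 12·ρ2
  [ 1  0    -2  0 ]
  [ 0  1  -1/4  0 ]
  [ 0  0     0  1 ]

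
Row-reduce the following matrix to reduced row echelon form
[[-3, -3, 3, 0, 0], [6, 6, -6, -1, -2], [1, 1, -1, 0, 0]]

R1 := -1/3·R1
  [ 1  1  -1   0   0 ]
  [ 6  6  -6  -1  -2 ]
  [ 1  1  -1   0   0 ]
R2 := R2 − 6·R1
  [ 1  1  -1   0   0 ]
  [ 0  0   0  -1  -2 ]
  [ 1  1  -1   0   0 ]
R3 := R3 − R1
  [ 1  1  -1   0   0 ]
  [ 0  0   0  -1  -2 ]
  [ 0  0   0   0   0 ]
R2 := -1·R2
  [ 1  1  -1  0  0 ]
  [ 0  0   0  1  2 ]
  [ 0  0   0  0  0 ]

[[1, 1, -1, 0, 0], [0, 0, 0, 1, 2], [0, 0, 0, 0, 0]]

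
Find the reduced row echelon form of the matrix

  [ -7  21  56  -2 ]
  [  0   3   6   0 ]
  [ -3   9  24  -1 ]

R1 -> -1/7·R1
R3 -> R3 + 3·R1
R2 -> 1/3·R2
R3 -> -7·R3
R1 -> R1 − 2/7·R3
R1 -> R1 + 3·R2

[[1, 0, -2, 0], [0, 1, 2, 0], [0, 0, 0, 1]]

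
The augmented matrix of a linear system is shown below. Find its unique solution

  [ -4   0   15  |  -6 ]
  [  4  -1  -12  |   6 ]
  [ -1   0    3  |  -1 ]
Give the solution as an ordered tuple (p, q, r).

(-1, -2, -2/3)

r1 := -1/4·r1
  [  1   0  -15/4  |  3/2 ]
  [  4  -1    -12  |    6 ]
  [ -1   0      3  |   -1 ]
r2 := r2 − 4·r1
  [  1   0  -15/4  |  3/2 ]
  [  0  -1      3  |    0 ]
  [ -1   0      3  |   -1 ]
r3 := r3 + r1
  [ 1   0  -15/4  |  3/2 ]
  [ 0  -1      3  |    0 ]
  [ 0   0   -3/4  |  1/2 ]
r2 := -1·r2
  [ 1  0  -15/4  |  3/2 ]
  [ 0  1     -3  |    0 ]
  [ 0  0   -3/4  |  1/2 ]
r3 := -4/3·r3
  [ 1  0  -15/4  |   3/2 ]
  [ 0  1     -3  |     0 ]
  [ 0  0      1  |  -2/3 ]
r2 := r2 + 3·r3
  [ 1  0  -15/4  |   3/2 ]
  [ 0  1      0  |    -2 ]
  [ 0  0      1  |  -2/3 ]
r1 := r1 + 15/4·r3
  [ 1  0  0  |    -1 ]
  [ 0  1  0  |    -2 ]
  [ 0  0  1  |  -2/3 ]
Reading off the last column: p = -1, q = -2, r = -2/3.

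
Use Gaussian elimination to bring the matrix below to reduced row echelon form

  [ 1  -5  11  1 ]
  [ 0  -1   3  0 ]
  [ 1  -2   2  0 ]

[[1, 0, -4, 0], [0, 1, -3, 0], [0, 0, 0, 1]]

R3 := R3 − R1
  [ 1  -5  11   1 ]
  [ 0  -1   3   0 ]
  [ 0   3  -9  -1 ]
R2 := -1·R2
  [ 1  -5  11   1 ]
  [ 0   1  -3   0 ]
  [ 0   3  -9  -1 ]
R3 := R3 − 3·R2
  [ 1  -5  11   1 ]
  [ 0   1  -3   0 ]
  [ 0   0   0  -1 ]
R3 := -1·R3
  [ 1  -5  11  1 ]
  [ 0   1  -3  0 ]
  [ 0   0   0  1 ]
R1 := R1 − R3
  [ 1  -5  11  0 ]
  [ 0   1  -3  0 ]
  [ 0   0   0  1 ]
R1 := R1 + 5·R2
  [ 1  0  -4  0 ]
  [ 0  1  -3  0 ]
  [ 0  0   0  1 ]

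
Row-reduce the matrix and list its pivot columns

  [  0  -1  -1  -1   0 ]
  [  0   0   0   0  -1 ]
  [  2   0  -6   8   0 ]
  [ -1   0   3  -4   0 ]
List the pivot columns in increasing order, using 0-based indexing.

0, 1, 4

R1 <-> R3
  [  2   0  -6   8   0 ]
  [  0   0   0   0  -1 ]
  [  0  -1  -1  -1   0 ]
  [ -1   0   3  -4   0 ]
R1 ← 1/2·R1
  [  1   0  -3   4   0 ]
  [  0   0   0   0  -1 ]
  [  0  -1  -1  -1   0 ]
  [ -1   0   3  -4   0 ]
R4 ← R4 + R1
  [ 1   0  -3   4   0 ]
  [ 0   0   0   0  -1 ]
  [ 0  -1  -1  -1   0 ]
  [ 0   0   0   0   0 ]
R2 <-> R3
  [ 1   0  -3   4   0 ]
  [ 0  -1  -1  -1   0 ]
  [ 0   0   0   0  -1 ]
  [ 0   0   0   0   0 ]
R2 ← -1·R2
  [ 1  0  -3  4   0 ]
  [ 0  1   1  1   0 ]
  [ 0  0   0  0  -1 ]
  [ 0  0   0  0   0 ]
R3 ← -1·R3
  [ 1  0  -3  4  0 ]
  [ 0  1   1  1  0 ]
  [ 0  0   0  0  1 ]
  [ 0  0   0  0  0 ]
Pivot columns are the columns containing a leading 1.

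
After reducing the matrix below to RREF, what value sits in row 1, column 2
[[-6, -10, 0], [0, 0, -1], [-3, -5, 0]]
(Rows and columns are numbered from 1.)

R1 -> -1/6·R1
  [  1  5/3   0 ]
  [  0    0  -1 ]
  [ -3   -5   0 ]
R3 -> R3 + 3·R1
  [ 1  5/3   0 ]
  [ 0    0  -1 ]
  [ 0    0   0 ]
R2 -> -1·R2
  [ 1  5/3  0 ]
  [ 0    0  1 ]
  [ 0    0  0 ]

5/3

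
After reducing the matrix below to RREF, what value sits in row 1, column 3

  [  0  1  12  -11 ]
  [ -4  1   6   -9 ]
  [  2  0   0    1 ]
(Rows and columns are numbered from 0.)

-3

R1 ↔ R2
  [ -4  1   6   -9 ]
  [  0  1  12  -11 ]
  [  2  0   0    1 ]
R1 ← -1/4·R1
  [ 1  -1/4  -3/2  9/4 ]
  [ 0     1    12  -11 ]
  [ 2     0     0    1 ]
R3 ← R3 − 2·R1
  [ 1  -1/4  -3/2   9/4 ]
  [ 0     1    12   -11 ]
  [ 0   1/2     3  -7/2 ]
R3 ← R3 − 1/2·R2
  [ 1  -1/4  -3/2  9/4 ]
  [ 0     1    12  -11 ]
  [ 0     0    -3    2 ]
R3 ← -1/3·R3
  [ 1  -1/4  -3/2   9/4 ]
  [ 0     1    12   -11 ]
  [ 0     0     1  -2/3 ]
R2 ← R2 − 12·R3
  [ 1  -1/4  -3/2   9/4 ]
  [ 0     1     0    -3 ]
  [ 0     0     1  -2/3 ]
R1 ← R1 + 3/2·R3
  [ 1  -1/4  0   5/4 ]
  [ 0     1  0    -3 ]
  [ 0     0  1  -2/3 ]
R1 ← R1 + 1/4·R2
  [ 1  0  0   1/2 ]
  [ 0  1  0    -3 ]
  [ 0  0  1  -2/3 ]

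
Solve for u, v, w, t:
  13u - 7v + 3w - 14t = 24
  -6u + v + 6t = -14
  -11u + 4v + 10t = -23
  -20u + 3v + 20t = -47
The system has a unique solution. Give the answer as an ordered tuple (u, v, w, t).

Form the augmented matrix and row-reduce:
  [  13  -7  3  -14  |   24 ]
  [  -6   1  0    6  |  -14 ]
  [ -11   4  0   10  |  -23 ]
  [ -20   3  0   20  |  -47 ]
R1 → 1/13·R1
  [   1  -7/13  3/13  -14/13  |  24/13 ]
  [  -6      1     0       6  |    -14 ]
  [ -11      4     0      10  |    -23 ]
  [ -20      3     0      20  |    -47 ]
R2 → R2 + 6·R1
  [   1   -7/13   3/13  -14/13  |   24/13 ]
  [   0  -29/13  18/13   -6/13  |  -38/13 ]
  [ -11       4      0      10  |     -23 ]
  [ -20       3      0      20  |     -47 ]
R3 → R3 + 11·R1
  [   1   -7/13   3/13  -14/13  |   24/13 ]
  [   0  -29/13  18/13   -6/13  |  -38/13 ]
  [   0  -25/13  33/13  -24/13  |  -35/13 ]
  [ -20       3      0      20  |     -47 ]
R4 → R4 + 20·R1
  [ 1    -7/13   3/13  -14/13  |    24/13 ]
  [ 0   -29/13  18/13   -6/13  |   -38/13 ]
  [ 0   -25/13  33/13  -24/13  |   -35/13 ]
  [ 0  -101/13  60/13  -20/13  |  -131/13 ]
R2 → -13/29·R2
  [ 1    -7/13    3/13  -14/13  |    24/13 ]
  [ 0        1  -18/29    6/29  |    38/29 ]
  [ 0   -25/13   33/13  -24/13  |   -35/13 ]
  [ 0  -101/13   60/13  -20/13  |  -131/13 ]
R3 → R3 + 25/13·R2
  [ 1    -7/13    3/13  -14/13  |    24/13 ]
  [ 0        1  -18/29    6/29  |    38/29 ]
  [ 0        0   39/29  -42/29  |    -5/29 ]
  [ 0  -101/13   60/13  -20/13  |  -131/13 ]
R4 → R4 + 101/13·R2
  [ 1  -7/13    3/13  -14/13  |  24/13 ]
  [ 0      1  -18/29    6/29  |  38/29 ]
  [ 0      0   39/29  -42/29  |  -5/29 ]
  [ 0      0   -6/29    2/29  |   3/29 ]
R3 → 29/39·R3
  [ 1  -7/13    3/13  -14/13  |  24/13 ]
  [ 0      1  -18/29    6/29  |  38/29 ]
  [ 0      0       1  -14/13  |  -5/39 ]
  [ 0      0   -6/29    2/29  |   3/29 ]
R4 → R4 + 6/29·R3
  [ 1  -7/13    3/13  -14/13  |  24/13 ]
  [ 0      1  -18/29    6/29  |  38/29 ]
  [ 0      0       1  -14/13  |  -5/39 ]
  [ 0      0       0   -2/13  |   1/13 ]
R4 → -13/2·R4
  [ 1  -7/13    3/13  -14/13  |  24/13 ]
  [ 0      1  -18/29    6/29  |  38/29 ]
  [ 0      0       1  -14/13  |  -5/39 ]
  [ 0      0       0       1  |   -1/2 ]
R3 → R3 + 14/13·R4
  [ 1  -7/13    3/13  -14/13  |  24/13 ]
  [ 0      1  -18/29    6/29  |  38/29 ]
  [ 0      0       1       0  |   -2/3 ]
  [ 0      0       0       1  |   -1/2 ]
R2 → R2 − 6/29·R4
  [ 1  -7/13    3/13  -14/13  |  24/13 ]
  [ 0      1  -18/29       0  |  41/29 ]
  [ 0      0       1       0  |   -2/3 ]
  [ 0      0       0       1  |   -1/2 ]
R1 → R1 + 14/13·R4
  [ 1  -7/13    3/13  0  |  17/13 ]
  [ 0      1  -18/29  0  |  41/29 ]
  [ 0      0       1  0  |   -2/3 ]
  [ 0      0       0  1  |   -1/2 ]
R2 → R2 + 18/29·R3
  [ 1  -7/13  3/13  0  |  17/13 ]
  [ 0      1     0  0  |      1 ]
  [ 0      0     1  0  |   -2/3 ]
  [ 0      0     0  1  |   -1/2 ]
R1 → R1 − 3/13·R3
  [ 1  -7/13  0  0  |  19/13 ]
  [ 0      1  0  0  |      1 ]
  [ 0      0  1  0  |   -2/3 ]
  [ 0      0  0  1  |   -1/2 ]
R1 → R1 + 7/13·R2
  [ 1  0  0  0  |     2 ]
  [ 0  1  0  0  |     1 ]
  [ 0  0  1  0  |  -2/3 ]
  [ 0  0  0  1  |  -1/2 ]
Reading off the last column: u = 2, v = 1, w = -2/3, t = -1/2.

(2, 1, -2/3, -1/2)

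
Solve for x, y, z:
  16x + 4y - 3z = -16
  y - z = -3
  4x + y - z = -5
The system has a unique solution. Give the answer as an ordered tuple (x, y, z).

(-1/2, 1, 4)

Form the augmented matrix and row-reduce:
  [ 16  4  -3  |  -16 ]
  [  0  1  -1  |   -3 ]
  [  4  1  -1  |   -5 ]
R1 ← 1/16·R1
  [ 1  1/4  -3/16  |  -1 ]
  [ 0    1     -1  |  -3 ]
  [ 4    1     -1  |  -5 ]
R3 ← R3 − 4·R1
  [ 1  1/4  -3/16  |  -1 ]
  [ 0    1     -1  |  -3 ]
  [ 0    0   -1/4  |  -1 ]
R3 ← -4·R3
  [ 1  1/4  -3/16  |  -1 ]
  [ 0    1     -1  |  -3 ]
  [ 0    0      1  |   4 ]
R2 ← R2 + R3
  [ 1  1/4  -3/16  |  -1 ]
  [ 0    1      0  |   1 ]
  [ 0    0      1  |   4 ]
R1 ← R1 + 3/16·R3
  [ 1  1/4  0  |  -1/4 ]
  [ 0    1  0  |     1 ]
  [ 0    0  1  |     4 ]
R1 ← R1 − 1/4·R2
  [ 1  0  0  |  -1/2 ]
  [ 0  1  0  |     1 ]
  [ 0  0  1  |     4 ]
Reading off the last column: x = -1/2, y = 1, z = 4.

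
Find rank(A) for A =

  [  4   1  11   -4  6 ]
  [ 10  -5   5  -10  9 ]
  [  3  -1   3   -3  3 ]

rank = 3

r1 := 1/4·r1
  [  1  1/4  11/4   -1  3/2 ]
  [ 10   -5     5  -10    9 ]
  [  3   -1     3   -3    3 ]
r2 := r2 − 10·r1
  [ 1    1/4   11/4  -1  3/2 ]
  [ 0  -15/2  -45/2   0   -6 ]
  [ 3     -1      3  -3    3 ]
r3 := r3 − 3·r1
  [ 1    1/4   11/4  -1   3/2 ]
  [ 0  -15/2  -45/2   0    -6 ]
  [ 0   -7/4  -21/4   0  -3/2 ]
r2 := -2/15·r2
  [ 1   1/4   11/4  -1   3/2 ]
  [ 0     1      3   0   4/5 ]
  [ 0  -7/4  -21/4   0  -3/2 ]
r3 := r3 + 7/4·r2
  [ 1  1/4  11/4  -1    3/2 ]
  [ 0    1     3   0    4/5 ]
  [ 0    0     0   0  -1/10 ]
r3 := -10·r3
  [ 1  1/4  11/4  -1  3/2 ]
  [ 0    1     3   0  4/5 ]
  [ 0    0     0   0    1 ]
r2 := r2 − 4/5·r3
  [ 1  1/4  11/4  -1  3/2 ]
  [ 0    1     3   0    0 ]
  [ 0    0     0   0    1 ]
r1 := r1 − 3/2·r3
  [ 1  1/4  11/4  -1  0 ]
  [ 0    1     3   0  0 ]
  [ 0    0     0   0  1 ]
r1 := r1 − 1/4·r2
  [ 1  0  2  -1  0 ]
  [ 0  1  3   0  0 ]
  [ 0  0  0   0  1 ]
The reduced form has 3 nonzero rows.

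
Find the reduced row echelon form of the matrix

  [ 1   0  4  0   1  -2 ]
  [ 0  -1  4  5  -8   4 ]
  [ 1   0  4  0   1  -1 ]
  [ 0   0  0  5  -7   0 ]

[[1, 0, 4, 0, 1, 0], [0, 1, -4, 0, 1, 0], [0, 0, 0, 1, -7/5, 0], [0, 0, 0, 0, 0, 1]]

r3 → r3 − r1
  [ 1   0  4  0   1  -2 ]
  [ 0  -1  4  5  -8   4 ]
  [ 0   0  0  0   0   1 ]
  [ 0   0  0  5  -7   0 ]
r2 → -1·r2
  [ 1  0   4   0   1  -2 ]
  [ 0  1  -4  -5   8  -4 ]
  [ 0  0   0   0   0   1 ]
  [ 0  0   0   5  -7   0 ]
r3 <=> r4
  [ 1  0   4   0   1  -2 ]
  [ 0  1  -4  -5   8  -4 ]
  [ 0  0   0   5  -7   0 ]
  [ 0  0   0   0   0   1 ]
r3 → 1/5·r3
  [ 1  0   4   0     1  -2 ]
  [ 0  1  -4  -5     8  -4 ]
  [ 0  0   0   1  -7/5   0 ]
  [ 0  0   0   0     0   1 ]
r2 → r2 + 4·r4
  [ 1  0   4   0     1  -2 ]
  [ 0  1  -4  -5     8   0 ]
  [ 0  0   0   1  -7/5   0 ]
  [ 0  0   0   0     0   1 ]
r1 → r1 + 2·r4
  [ 1  0   4   0     1  0 ]
  [ 0  1  -4  -5     8  0 ]
  [ 0  0   0   1  -7/5  0 ]
  [ 0  0   0   0     0  1 ]
r2 → r2 + 5·r3
  [ 1  0   4  0     1  0 ]
  [ 0  1  -4  0     1  0 ]
  [ 0  0   0  1  -7/5  0 ]
  [ 0  0   0  0     0  1 ]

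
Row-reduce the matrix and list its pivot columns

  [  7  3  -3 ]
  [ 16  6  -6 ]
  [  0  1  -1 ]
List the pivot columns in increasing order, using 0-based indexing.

R1 -> 1/7·R1
R2 -> R2 − 16·R1
R2 -> -7/6·R2
R3 -> R3 − R2
R1 -> R1 − 3/7·R2
Pivot columns are the columns containing a leading 1.

0, 1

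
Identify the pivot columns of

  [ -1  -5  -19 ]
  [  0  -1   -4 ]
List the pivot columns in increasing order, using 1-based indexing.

R1 → -1·R1
  [ 1   5  19 ]
  [ 0  -1  -4 ]
R2 → -1·R2
  [ 1  5  19 ]
  [ 0  1   4 ]
R1 → R1 − 5·R2
  [ 1  0  -1 ]
  [ 0  1   4 ]
Pivot columns are the columns containing a leading 1.

1, 2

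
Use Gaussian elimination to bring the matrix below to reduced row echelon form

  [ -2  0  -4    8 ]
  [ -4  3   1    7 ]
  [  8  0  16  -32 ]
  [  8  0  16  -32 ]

ρ1 := -1/2·ρ1
  [  1  0   2   -4 ]
  [ -4  3   1    7 ]
  [  8  0  16  -32 ]
  [  8  0  16  -32 ]
ρ2 := ρ2 + 4·ρ1
  [ 1  0   2   -4 ]
  [ 0  3   9   -9 ]
  [ 8  0  16  -32 ]
  [ 8  0  16  -32 ]
ρ3 := ρ3 − 8·ρ1
  [ 1  0   2   -4 ]
  [ 0  3   9   -9 ]
  [ 0  0   0    0 ]
  [ 8  0  16  -32 ]
ρ4 := ρ4 − 8·ρ1
  [ 1  0  2  -4 ]
  [ 0  3  9  -9 ]
  [ 0  0  0   0 ]
  [ 0  0  0   0 ]
ρ2 := 1/3·ρ2
  [ 1  0  2  -4 ]
  [ 0  1  3  -3 ]
  [ 0  0  0   0 ]
  [ 0  0  0   0 ]

[[1, 0, 2, -4], [0, 1, 3, -3], [0, 0, 0, 0], [0, 0, 0, 0]]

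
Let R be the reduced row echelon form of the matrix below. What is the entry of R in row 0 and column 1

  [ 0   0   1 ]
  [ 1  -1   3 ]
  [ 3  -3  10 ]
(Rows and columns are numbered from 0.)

R1 <-> R2
  [ 1  -1   3 ]
  [ 0   0   1 ]
  [ 3  -3  10 ]
R3 ← R3 − 3·R1
  [ 1  -1  3 ]
  [ 0   0  1 ]
  [ 0   0  1 ]
R3 ← R3 − R2
  [ 1  -1  3 ]
  [ 0   0  1 ]
  [ 0   0  0 ]
R1 ← R1 − 3·R2
  [ 1  -1  0 ]
  [ 0   0  1 ]
  [ 0   0  0 ]

-1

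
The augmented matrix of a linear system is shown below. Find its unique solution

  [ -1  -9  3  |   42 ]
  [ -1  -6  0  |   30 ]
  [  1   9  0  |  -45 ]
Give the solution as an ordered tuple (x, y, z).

(0, -5, -1)

ρ1 -> -1·ρ1
  [  1   9  -3  |  -42 ]
  [ -1  -6   0  |   30 ]
  [  1   9   0  |  -45 ]
ρ2 -> ρ2 + ρ1
  [ 1  9  -3  |  -42 ]
  [ 0  3  -3  |  -12 ]
  [ 1  9   0  |  -45 ]
ρ3 -> ρ3 − ρ1
  [ 1  9  -3  |  -42 ]
  [ 0  3  -3  |  -12 ]
  [ 0  0   3  |   -3 ]
ρ2 -> 1/3·ρ2
  [ 1  9  -3  |  -42 ]
  [ 0  1  -1  |   -4 ]
  [ 0  0   3  |   -3 ]
ρ3 -> 1/3·ρ3
  [ 1  9  -3  |  -42 ]
  [ 0  1  -1  |   -4 ]
  [ 0  0   1  |   -1 ]
ρ2 -> ρ2 + ρ3
  [ 1  9  -3  |  -42 ]
  [ 0  1   0  |   -5 ]
  [ 0  0   1  |   -1 ]
ρ1 -> ρ1 + 3·ρ3
  [ 1  9  0  |  -45 ]
  [ 0  1  0  |   -5 ]
  [ 0  0  1  |   -1 ]
ρ1 -> ρ1 − 9·ρ2
  [ 1  0  0  |   0 ]
  [ 0  1  0  |  -5 ]
  [ 0  0  1  |  -1 ]
Reading off the last column: x = 0, y = -5, z = -1.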